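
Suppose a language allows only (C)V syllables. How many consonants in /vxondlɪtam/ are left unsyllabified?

The consonants /v/, /n/, /d/, /m/ cannot be parsed into a legal (C)V syllable (no codas are permitted; onsets are limited to one consonant).

4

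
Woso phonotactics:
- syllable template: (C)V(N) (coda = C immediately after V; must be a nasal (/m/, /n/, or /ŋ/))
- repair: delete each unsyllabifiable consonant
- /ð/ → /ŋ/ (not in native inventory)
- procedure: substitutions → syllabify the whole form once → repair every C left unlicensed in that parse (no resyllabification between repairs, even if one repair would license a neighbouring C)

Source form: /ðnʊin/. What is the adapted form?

nʊin

Substitution: /ð/ → /ŋ/, giving /ŋnʊin/.
Syllabifying with onset maximization leaves /ŋ/ stranded (only a nasal (/m/, /n/, or /ŋ/) is licensed in coda position; onsets are limited to one consonant).
Deleting the stranded consonants removes /ŋ/.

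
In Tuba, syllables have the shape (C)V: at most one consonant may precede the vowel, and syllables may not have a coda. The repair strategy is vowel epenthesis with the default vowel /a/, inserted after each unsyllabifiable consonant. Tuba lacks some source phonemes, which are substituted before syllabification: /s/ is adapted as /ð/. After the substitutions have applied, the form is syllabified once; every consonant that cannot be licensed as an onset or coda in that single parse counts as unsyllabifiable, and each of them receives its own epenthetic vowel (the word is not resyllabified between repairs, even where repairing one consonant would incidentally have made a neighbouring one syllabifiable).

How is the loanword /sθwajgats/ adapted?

ðaθawajagataða

Substitution: /s/ → /ð/, giving /ðθwajgatð/.
Under (C)V, the unsyllabifiable consonants are /ð/, /θ/, /j/, /t/, /ð/ (no codas are permitted; onsets are limited to one consonant).
Epenthesis after each stranded consonant: /ð/ → /ða/, /θ/ → /θa/, /j/ → /ja/, /t/ → /ta/, /ð/ → /ða/.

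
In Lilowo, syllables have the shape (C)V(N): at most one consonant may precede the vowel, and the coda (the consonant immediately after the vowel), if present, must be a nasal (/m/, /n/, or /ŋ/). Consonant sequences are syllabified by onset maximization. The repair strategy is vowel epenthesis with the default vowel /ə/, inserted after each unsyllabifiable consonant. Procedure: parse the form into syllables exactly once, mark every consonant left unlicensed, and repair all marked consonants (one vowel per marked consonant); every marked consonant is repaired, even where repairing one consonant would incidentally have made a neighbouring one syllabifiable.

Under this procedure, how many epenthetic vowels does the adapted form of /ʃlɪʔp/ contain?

The unsyllabifiable consonants are /ʃ/, /ʔ/, /p/; each receives one epenthetic vowel.

3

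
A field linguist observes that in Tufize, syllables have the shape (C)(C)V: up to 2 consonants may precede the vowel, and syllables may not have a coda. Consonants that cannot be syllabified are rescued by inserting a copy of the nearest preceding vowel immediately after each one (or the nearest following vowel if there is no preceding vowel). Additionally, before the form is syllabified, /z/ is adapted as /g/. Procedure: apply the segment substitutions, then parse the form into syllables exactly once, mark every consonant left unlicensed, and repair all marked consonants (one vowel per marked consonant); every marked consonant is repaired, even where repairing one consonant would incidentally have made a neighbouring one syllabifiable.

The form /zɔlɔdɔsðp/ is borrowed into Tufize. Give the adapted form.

Substitution: /z/ → /g/, giving /gɔlɔdɔsðp/.
Syllabifying with onset maximization leaves /s/, /ð/, /p/ stranded (no codas are permitted; onsets may contain at most 2 consonants).
Each unlicensed consonant becomes the onset of a new syllable: /s/ → /sɔ/, /ð/ → /ðɔ/, /p/ → /pɔ/.

gɔlɔdɔsɔðɔpɔ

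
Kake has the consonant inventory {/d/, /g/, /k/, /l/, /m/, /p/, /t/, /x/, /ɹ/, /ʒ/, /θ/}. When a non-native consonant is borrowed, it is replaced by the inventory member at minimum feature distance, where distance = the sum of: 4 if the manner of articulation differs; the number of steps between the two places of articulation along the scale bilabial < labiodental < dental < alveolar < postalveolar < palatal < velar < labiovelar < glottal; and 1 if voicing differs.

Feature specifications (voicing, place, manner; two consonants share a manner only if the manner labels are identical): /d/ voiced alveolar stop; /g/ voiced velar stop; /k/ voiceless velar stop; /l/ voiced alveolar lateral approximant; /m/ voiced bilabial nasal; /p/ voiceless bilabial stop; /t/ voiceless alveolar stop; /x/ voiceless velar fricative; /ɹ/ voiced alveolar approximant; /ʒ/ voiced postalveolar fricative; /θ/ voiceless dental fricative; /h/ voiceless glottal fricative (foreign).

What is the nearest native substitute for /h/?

/x/ is closest: same manner (fricative), place distance 2 (glottal→velar), same voicing; total 2. Next closest is /ʒ/ at distance 5.

x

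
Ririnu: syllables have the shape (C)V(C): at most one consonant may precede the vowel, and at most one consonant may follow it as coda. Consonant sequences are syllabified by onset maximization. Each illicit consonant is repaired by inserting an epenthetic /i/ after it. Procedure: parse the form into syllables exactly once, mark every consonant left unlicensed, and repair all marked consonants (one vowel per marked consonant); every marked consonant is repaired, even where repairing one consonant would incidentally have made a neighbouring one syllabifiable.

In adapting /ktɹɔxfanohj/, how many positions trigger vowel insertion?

3

The unsyllabifiable consonants are /k/, /t/, /j/; each receives one epenthetic vowel.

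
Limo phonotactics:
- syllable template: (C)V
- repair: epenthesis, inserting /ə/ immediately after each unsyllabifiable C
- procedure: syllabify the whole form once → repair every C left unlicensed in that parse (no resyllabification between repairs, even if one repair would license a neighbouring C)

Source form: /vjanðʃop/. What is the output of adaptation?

vəjanəðəʃopə

Syllabifying with onset maximization leaves /v/, /n/, /ð/, /p/ stranded (no codas are permitted; onsets are limited to one consonant).
Epenthesis after each stranded consonant: /v/ → /və/, /n/ → /nə/, /ð/ → /ðə/, /p/ → /pə/.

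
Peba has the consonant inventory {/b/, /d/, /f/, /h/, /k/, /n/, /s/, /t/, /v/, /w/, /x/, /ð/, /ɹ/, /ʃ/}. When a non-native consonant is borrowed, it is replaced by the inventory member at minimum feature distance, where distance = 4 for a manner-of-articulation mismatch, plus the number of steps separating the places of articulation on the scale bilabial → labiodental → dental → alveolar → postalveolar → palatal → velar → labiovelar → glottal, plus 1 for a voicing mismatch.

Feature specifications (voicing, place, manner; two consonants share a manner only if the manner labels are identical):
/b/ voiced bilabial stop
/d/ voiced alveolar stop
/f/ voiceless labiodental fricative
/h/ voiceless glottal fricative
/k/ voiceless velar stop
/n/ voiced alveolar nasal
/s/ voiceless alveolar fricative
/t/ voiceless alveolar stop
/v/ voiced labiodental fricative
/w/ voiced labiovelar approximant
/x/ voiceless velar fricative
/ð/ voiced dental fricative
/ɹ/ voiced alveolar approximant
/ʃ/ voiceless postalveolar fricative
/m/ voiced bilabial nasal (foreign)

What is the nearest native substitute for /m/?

/n/ is closest: same manner (nasal), place distance 3 (bilabial→alveolar), same voicing; total 3. Next closest is /b/ at distance 4.

n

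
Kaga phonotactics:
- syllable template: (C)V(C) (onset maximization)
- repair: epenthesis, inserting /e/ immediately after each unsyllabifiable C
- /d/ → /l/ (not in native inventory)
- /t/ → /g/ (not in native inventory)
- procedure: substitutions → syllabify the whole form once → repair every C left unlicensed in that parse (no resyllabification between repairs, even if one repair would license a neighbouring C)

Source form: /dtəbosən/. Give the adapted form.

Substitution: /d/ → /l/, /t/ → /g/, giving /lgəbosən/.
The consonants /l/ cannot be parsed into a legal (C)V(C) syllable (at most one coda consonant is licensed; onsets are limited to one consonant).
Inserting the epenthetic vowel yields /l/ → /le/.

legəbosən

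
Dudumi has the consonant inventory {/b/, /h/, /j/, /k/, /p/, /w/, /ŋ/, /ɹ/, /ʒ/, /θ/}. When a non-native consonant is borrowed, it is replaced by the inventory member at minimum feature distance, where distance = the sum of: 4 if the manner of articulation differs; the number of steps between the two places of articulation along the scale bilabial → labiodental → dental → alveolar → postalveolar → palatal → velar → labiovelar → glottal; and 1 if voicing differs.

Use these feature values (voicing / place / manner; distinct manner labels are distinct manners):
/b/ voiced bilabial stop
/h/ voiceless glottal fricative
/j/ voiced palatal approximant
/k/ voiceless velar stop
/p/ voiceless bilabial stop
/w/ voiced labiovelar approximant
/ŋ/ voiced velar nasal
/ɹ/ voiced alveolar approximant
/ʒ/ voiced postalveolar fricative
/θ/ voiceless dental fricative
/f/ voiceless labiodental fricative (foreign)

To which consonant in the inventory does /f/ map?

θ

/θ/ is closest: same manner (fricative), place distance 1 (labiodental→dental), same voicing; total 1. Next closest is /ʒ/ at distance 4.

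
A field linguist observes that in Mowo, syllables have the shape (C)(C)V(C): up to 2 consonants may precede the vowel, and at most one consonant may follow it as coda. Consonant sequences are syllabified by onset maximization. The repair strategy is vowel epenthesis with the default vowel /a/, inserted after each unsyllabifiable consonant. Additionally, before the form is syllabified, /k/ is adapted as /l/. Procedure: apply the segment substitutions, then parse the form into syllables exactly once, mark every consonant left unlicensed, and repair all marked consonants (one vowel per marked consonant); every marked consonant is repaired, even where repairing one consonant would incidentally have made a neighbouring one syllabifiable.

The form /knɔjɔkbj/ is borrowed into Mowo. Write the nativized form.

Substitution: /k/ → /l/, giving /lnɔjɔlbj/.
The consonants /b/, /j/ cannot be parsed into a legal (C)(C)V(C) syllable (at most one coda consonant is licensed; onsets may contain at most 2 consonants).
Each unlicensed consonant becomes the onset of a new syllable: /b/ → /ba/, /j/ → /ja/.

lnɔjɔlbaja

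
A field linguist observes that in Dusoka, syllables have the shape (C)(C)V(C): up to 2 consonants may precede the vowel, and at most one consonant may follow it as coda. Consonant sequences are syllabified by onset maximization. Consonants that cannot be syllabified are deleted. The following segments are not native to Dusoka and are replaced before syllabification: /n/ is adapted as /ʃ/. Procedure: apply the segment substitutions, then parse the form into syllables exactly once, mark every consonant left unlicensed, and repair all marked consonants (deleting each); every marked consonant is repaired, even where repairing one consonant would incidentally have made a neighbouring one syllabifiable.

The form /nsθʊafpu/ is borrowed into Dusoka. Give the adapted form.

sθʊafpu

Substitution: /n/ → /ʃ/, giving /ʃsθʊafpu/.
The consonants /ʃ/ cannot be parsed into a legal (C)(C)V(C) syllable (at most one coda consonant is licensed; onsets may contain at most 2 consonants).
Each unlicensed consonant is deleted: /ʃ/.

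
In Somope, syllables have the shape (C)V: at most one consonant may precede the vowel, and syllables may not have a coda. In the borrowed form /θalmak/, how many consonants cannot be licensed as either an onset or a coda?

Under (C)V, the unsyllabifiable consonants are /l/, /k/ (no codas are permitted; onsets are limited to one consonant).

2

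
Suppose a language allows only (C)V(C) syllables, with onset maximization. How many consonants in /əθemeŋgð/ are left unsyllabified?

The consonants /g/, /ð/ cannot be parsed into a legal (C)V(C) syllable (at most one coda consonant is licensed; onsets are limited to one consonant).

2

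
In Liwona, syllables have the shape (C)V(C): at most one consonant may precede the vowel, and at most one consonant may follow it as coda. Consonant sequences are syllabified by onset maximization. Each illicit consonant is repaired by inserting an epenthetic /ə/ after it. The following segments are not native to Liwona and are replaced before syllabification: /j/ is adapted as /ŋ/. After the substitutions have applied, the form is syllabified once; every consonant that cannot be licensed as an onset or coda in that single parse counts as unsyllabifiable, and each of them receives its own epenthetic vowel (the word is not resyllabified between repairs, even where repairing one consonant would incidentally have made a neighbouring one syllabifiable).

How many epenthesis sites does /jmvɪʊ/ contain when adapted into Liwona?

After substitution the input is /ŋmvɪʊ/.
The unsyllabifiable consonants are /ŋ/, /m/; each receives one epenthetic vowel.

2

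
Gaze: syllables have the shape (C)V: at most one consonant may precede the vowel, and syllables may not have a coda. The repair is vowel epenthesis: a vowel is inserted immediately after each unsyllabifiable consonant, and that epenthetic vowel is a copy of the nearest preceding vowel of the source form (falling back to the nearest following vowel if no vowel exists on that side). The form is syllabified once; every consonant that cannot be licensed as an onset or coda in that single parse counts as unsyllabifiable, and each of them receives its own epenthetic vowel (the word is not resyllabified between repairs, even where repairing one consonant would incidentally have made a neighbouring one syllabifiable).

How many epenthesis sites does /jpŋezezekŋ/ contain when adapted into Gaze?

4

The unsyllabifiable consonants are /j/, /p/, /k/, /ŋ/; each receives one epenthetic vowel.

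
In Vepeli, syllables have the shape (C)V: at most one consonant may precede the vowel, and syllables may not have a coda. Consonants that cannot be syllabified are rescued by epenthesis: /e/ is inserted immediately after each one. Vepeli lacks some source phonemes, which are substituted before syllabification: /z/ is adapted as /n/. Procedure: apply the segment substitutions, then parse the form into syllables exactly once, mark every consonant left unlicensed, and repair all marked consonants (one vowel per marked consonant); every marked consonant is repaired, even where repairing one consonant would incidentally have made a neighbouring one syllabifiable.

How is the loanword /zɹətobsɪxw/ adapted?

Substitution: /z/ → /n/, giving /nɹətobsɪxw/.
Under (C)V, the unsyllabifiable consonants are /n/, /b/, /x/, /w/ (no codas are permitted; onsets are limited to one consonant).
Each unlicensed consonant becomes the onset of a new syllable: /n/ → /ne/, /b/ → /be/, /x/ → /xe/, /w/ → /we/.

neɹətobesɪxewe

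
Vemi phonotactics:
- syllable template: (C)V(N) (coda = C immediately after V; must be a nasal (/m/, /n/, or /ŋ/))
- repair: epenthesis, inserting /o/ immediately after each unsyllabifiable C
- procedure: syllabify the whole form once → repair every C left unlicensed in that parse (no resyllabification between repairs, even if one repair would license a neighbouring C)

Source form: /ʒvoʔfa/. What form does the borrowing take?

Under (C)V(N), the unsyllabifiable consonants are /ʒ/, /ʔ/ (only a nasal (/m/, /n/, or /ŋ/) is licensed in coda position; onsets are limited to one consonant).
Inserting the epenthetic vowel yields /ʒ/ → /ʒo/, /ʔ/ → /ʔo/.

ʒovoʔofa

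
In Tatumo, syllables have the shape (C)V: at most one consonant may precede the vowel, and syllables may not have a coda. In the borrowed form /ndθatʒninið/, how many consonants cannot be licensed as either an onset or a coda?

5

Syllabifying with onset maximization leaves /n/, /d/, /t/, /ʒ/, /ð/ stranded (no codas are permitted; onsets are limited to one consonant).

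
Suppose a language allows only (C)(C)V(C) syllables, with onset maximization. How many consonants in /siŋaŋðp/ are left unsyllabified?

Under (C)(C)V(C), the unsyllabifiable consonants are /ð/, /p/ (at most one coda consonant is licensed; onsets may contain at most 2 consonants).

2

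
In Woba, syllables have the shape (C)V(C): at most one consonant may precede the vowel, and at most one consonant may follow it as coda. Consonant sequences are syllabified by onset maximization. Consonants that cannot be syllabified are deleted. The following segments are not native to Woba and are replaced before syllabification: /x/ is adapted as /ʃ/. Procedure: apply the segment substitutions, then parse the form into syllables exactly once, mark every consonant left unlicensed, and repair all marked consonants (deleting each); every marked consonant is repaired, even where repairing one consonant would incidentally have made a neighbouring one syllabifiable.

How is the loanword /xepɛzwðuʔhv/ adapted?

Substitution: /x/ → /ʃ/, giving /ʃepɛzwðuʔhv/.
Syllabifying with onset maximization leaves /w/, /h/, /v/ stranded (at most one coda consonant is licensed; onsets are limited to one consonant).
Deleting the stranded consonants removes /w/, /h/, /v/.

ʃepɛzðuʔ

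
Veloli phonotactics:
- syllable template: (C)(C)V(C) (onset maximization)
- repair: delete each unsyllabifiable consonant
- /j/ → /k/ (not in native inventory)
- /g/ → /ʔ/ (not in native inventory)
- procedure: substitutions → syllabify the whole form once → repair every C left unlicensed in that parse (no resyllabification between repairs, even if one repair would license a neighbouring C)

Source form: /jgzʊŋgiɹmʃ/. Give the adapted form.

Substitution: /j/ → /k/, /g/ → /ʔ/, giving /kʔzʊŋʔiɹmʃ/.
Syllabifying with onset maximization leaves /k/, /m/, /ʃ/ stranded (at most one coda consonant is licensed; onsets may contain at most 2 consonants).
Deleting the stranded consonants removes /k/, /m/, /ʃ/.

ʔzʊŋʔiɹ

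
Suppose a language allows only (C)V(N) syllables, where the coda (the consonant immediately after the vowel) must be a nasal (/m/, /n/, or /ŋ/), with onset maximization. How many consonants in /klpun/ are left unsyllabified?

Syllabifying with onset maximization leaves /k/, /l/ stranded (only a nasal (/m/, /n/, or /ŋ/) is licensed in coda position; onsets are limited to one consonant).

2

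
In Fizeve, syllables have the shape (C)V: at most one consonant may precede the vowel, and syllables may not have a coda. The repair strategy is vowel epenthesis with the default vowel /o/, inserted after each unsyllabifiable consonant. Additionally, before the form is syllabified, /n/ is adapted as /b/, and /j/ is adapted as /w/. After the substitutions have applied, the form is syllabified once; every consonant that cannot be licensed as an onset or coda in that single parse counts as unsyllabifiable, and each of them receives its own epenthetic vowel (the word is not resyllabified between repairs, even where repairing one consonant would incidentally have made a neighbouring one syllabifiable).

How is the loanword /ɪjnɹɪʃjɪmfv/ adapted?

Substitution: /j/ → /w/, /n/ → /b/, giving /ɪwbɹɪʃwɪmfv/.
Syllabifying with onset maximization leaves /w/, /b/, /ʃ/, /m/, /f/, /v/ stranded (no codas are permitted; onsets are limited to one consonant).
Inserting the epenthetic vowel yields /w/ → /wo/, /b/ → /bo/, /ʃ/ → /ʃo/, /m/ → /mo/, /f/ → /fo/, /v/ → /vo/.

ɪwoboɹɪʃowɪmofovo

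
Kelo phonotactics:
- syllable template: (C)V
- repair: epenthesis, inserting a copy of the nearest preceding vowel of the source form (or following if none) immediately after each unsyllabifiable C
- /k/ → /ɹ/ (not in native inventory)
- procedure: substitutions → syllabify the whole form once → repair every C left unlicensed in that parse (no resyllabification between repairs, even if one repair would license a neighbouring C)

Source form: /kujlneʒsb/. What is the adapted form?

Substitution: /k/ → /ɹ/, giving /ɹujlneʒsb/.
Syllabifying with onset maximization leaves /j/, /l/, /ʒ/, /s/, /b/ stranded (no codas are permitted; onsets are limited to one consonant).
Inserting the epenthetic vowel yields /j/ → /ju/, /l/ → /lu/, /ʒ/ → /ʒe/, /s/ → /se/, /b/ → /be/.

ɹujuluneʒesebe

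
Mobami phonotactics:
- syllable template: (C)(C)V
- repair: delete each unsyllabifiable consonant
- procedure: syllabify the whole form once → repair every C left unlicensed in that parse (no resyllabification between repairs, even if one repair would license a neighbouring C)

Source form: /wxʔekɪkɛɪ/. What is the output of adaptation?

xʔekɪkɛɪ

Syllabifying with onset maximization leaves /w/ stranded (no codas are permitted; onsets may contain at most 2 consonants).
Deleting the stranded consonants removes /w/.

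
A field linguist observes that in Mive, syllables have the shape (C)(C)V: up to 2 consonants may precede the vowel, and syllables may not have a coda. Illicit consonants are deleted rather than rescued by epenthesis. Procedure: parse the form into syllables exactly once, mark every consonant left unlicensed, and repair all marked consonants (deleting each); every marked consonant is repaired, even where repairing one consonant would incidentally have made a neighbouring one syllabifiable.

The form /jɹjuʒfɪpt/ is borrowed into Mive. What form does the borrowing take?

ɹjuʒfɪ

The consonants /j/, /p/, /t/ cannot be parsed into a legal (C)(C)V syllable (no codas are permitted; onsets may contain at most 2 consonants).
Deleting the stranded consonants removes /j/, /p/, /t/.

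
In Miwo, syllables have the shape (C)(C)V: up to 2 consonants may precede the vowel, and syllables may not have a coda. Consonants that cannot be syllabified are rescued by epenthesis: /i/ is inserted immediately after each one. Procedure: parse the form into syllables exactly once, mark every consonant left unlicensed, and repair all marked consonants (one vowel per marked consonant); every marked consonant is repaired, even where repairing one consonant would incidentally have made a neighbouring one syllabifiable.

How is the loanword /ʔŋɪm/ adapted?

The consonants /m/ cannot be parsed into a legal (C)(C)V syllable (no codas are permitted; onsets may contain at most 2 consonants).
Each unlicensed consonant becomes the onset of a new syllable: /m/ → /mi/.

ʔŋɪmi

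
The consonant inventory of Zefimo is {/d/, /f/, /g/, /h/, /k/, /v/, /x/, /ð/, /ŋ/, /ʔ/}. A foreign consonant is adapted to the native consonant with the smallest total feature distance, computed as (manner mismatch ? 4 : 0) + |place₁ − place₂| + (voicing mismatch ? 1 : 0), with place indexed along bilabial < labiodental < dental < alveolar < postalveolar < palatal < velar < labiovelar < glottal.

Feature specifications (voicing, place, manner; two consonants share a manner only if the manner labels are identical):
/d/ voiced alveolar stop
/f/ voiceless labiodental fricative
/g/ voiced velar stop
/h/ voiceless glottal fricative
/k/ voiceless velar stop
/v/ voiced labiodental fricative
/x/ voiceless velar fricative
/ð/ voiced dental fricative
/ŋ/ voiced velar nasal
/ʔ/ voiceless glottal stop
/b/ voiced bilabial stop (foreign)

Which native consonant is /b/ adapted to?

/d/ is closest: same manner (stop), place distance 3 (bilabial→alveolar), same voicing; total 3. Next closest is /v/ at distance 5.

d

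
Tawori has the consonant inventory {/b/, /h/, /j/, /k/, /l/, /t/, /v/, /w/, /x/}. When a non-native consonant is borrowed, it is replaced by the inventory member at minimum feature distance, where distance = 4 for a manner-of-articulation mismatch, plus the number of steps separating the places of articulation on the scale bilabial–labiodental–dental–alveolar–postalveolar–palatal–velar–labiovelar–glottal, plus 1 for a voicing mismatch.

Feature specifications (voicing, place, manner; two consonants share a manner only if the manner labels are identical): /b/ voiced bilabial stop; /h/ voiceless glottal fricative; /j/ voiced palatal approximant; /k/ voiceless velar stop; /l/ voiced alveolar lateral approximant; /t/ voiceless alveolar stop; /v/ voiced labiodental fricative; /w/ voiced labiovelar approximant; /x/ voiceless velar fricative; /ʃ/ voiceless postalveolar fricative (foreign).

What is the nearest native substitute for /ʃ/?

x

/x/ is closest: same manner (fricative), place distance 2 (postalveolar→velar), same voicing; total 2. Next closest is /h/ at distance 4.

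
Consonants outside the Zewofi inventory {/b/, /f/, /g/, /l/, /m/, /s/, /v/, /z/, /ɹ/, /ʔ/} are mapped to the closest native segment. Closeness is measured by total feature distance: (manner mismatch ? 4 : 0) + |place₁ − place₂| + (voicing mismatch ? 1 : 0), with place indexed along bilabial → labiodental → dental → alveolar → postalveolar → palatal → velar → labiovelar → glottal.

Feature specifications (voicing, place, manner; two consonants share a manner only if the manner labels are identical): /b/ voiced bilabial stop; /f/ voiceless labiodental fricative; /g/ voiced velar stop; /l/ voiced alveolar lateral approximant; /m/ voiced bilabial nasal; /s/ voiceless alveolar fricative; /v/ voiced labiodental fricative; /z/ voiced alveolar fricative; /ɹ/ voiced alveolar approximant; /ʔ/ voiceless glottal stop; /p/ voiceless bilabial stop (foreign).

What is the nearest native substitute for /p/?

b

/b/ is closest: same manner (stop), place distance 0 (bilabial→bilabial), voicing differs (+1); total 1. Next closest is /f/ at distance 5.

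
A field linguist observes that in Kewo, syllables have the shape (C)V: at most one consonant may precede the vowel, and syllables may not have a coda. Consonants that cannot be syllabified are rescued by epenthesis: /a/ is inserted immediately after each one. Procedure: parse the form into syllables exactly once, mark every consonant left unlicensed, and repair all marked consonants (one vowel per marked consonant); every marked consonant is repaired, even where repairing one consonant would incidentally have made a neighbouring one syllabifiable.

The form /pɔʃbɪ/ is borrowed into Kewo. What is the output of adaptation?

pɔʃabɪ

Under (C)V, the unsyllabifiable consonants are /ʃ/ (no codas are permitted; onsets are limited to one consonant).
Inserting the epenthetic vowel yields /ʃ/ → /ʃa/.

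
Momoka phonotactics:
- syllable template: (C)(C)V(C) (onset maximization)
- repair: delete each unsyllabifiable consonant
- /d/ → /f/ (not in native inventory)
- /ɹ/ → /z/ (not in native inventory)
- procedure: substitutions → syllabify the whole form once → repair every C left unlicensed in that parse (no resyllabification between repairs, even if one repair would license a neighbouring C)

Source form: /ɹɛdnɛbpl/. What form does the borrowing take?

Substitution: /ɹ/ → /z/, /d/ → /f/, giving /zɛfnɛbpl/.
Syllabifying with onset maximization leaves /p/, /l/ stranded (at most one coda consonant is licensed; onsets may contain at most 2 consonants).
Deletion applies to /p/, /l/.

zɛfnɛb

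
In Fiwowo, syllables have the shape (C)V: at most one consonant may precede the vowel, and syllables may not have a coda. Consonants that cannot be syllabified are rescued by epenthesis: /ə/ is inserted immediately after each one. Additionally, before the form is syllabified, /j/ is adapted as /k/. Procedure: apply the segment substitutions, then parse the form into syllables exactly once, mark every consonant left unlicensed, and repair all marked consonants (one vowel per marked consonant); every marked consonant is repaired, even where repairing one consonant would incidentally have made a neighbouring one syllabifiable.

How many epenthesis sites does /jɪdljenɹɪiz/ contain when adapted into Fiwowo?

4

After substitution the input is /kɪdlkenɹɪiz/.
The unsyllabifiable consonants are /d/, /l/, /n/, /z/; each receives one epenthetic vowel.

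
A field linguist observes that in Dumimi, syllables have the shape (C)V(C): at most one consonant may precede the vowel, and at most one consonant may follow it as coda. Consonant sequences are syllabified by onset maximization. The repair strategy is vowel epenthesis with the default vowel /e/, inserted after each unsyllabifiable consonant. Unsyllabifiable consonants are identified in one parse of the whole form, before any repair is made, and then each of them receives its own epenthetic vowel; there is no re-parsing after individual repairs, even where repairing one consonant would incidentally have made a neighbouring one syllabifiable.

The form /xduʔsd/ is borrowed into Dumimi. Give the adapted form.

xeduʔsede

The consonants /x/, /s/, /d/ cannot be parsed into a legal (C)V(C) syllable (at most one coda consonant is licensed; onsets are limited to one consonant).
Inserting the epenthetic vowel yields /x/ → /xe/, /s/ → /se/, /d/ → /de/.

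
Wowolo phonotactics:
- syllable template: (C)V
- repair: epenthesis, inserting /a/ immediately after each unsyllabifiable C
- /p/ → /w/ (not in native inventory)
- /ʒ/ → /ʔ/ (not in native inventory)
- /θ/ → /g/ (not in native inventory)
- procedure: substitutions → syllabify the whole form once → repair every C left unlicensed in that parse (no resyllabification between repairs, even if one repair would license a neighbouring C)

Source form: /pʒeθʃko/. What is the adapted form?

Substitution: /p/ → /w/, /ʒ/ → /ʔ/, /θ/ → /g/, giving /wʔegʃko/.
The consonants /w/, /g/, /ʃ/ cannot be parsed into a legal (C)V syllable (no codas are permitted; onsets are limited to one consonant).
Each unlicensed consonant becomes the onset of a new syllable: /w/ → /wa/, /g/ → /ga/, /ʃ/ → /ʃa/.

waʔegaʃako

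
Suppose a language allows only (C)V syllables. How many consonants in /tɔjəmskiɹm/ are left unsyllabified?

Under (C)V, the unsyllabifiable consonants are /m/, /s/, /ɹ/, /m/ (no codas are permitted; onsets are limited to one consonant).

4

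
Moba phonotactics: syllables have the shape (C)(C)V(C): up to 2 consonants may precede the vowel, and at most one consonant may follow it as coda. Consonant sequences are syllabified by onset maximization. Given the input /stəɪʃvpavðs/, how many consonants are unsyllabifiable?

Under (C)(C)V(C), the unsyllabifiable consonants are /ð/, /s/ (at most one coda consonant is licensed; onsets may contain at most 2 consonants).

2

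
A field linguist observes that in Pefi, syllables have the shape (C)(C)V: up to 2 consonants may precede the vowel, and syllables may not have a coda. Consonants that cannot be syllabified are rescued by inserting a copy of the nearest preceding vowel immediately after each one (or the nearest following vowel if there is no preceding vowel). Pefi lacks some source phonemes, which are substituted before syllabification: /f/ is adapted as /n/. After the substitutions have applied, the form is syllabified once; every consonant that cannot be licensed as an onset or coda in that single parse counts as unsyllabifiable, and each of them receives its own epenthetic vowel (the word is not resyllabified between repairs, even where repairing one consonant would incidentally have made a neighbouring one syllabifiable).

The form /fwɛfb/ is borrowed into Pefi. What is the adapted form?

Substitution: /f/ → /n/, giving /nwɛnb/.
The consonants /n/, /b/ cannot be parsed into a legal (C)(C)V syllable (no codas are permitted; onsets may contain at most 2 consonants).
Inserting the epenthetic vowel yields /n/ → /nɛ/, /b/ → /bɛ/.

nwɛnɛbɛ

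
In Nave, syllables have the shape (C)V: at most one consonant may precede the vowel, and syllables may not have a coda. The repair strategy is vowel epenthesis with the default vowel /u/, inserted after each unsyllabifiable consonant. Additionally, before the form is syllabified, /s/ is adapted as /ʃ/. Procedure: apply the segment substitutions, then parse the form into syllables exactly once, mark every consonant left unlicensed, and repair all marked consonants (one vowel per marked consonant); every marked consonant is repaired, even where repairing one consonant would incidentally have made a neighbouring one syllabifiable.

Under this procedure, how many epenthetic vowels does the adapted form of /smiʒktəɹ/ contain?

4

After substitution the input is /ʃmiʒktəɹ/.
The unsyllabifiable consonants are /ʃ/, /ʒ/, /k/, /ɹ/; each receives one epenthetic vowel.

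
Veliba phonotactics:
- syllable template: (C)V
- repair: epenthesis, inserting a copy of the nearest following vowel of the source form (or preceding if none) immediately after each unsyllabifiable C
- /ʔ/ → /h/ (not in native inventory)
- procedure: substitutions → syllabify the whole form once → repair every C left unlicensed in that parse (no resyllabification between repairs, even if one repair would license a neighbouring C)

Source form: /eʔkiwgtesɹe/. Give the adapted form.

ehikiwegeteseɹe

Substitution: /ʔ/ → /h/, giving /ehkiwgtesɹe/.
The consonants /h/, /w/, /g/, /s/ cannot be parsed into a legal (C)V syllable (no codas are permitted; onsets are limited to one consonant).
Epenthesis after each stranded consonant: /h/ → /hi/, /w/ → /we/, /g/ → /ge/, /s/ → /se/.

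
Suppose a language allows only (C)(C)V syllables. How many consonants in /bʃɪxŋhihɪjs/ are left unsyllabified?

Syllabifying with onset maximization leaves /x/, /j/, /s/ stranded (no codas are permitted; onsets may contain at most 2 consonants).

3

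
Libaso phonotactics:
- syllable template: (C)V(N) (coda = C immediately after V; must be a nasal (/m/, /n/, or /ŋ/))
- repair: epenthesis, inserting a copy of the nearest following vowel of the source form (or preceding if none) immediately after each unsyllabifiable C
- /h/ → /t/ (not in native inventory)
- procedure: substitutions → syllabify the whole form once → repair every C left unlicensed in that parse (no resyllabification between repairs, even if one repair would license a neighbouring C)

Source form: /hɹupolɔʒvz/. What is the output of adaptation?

tuɹupolɔʒɔvɔzɔ

Substitution: /h/ → /t/, giving /tɹupolɔʒvz/.
Under (C)V(N), the unsyllabifiable consonants are /t/, /ʒ/, /v/, /z/ (only a nasal (/m/, /n/, or /ŋ/) is licensed in coda position; onsets are limited to one consonant).
Each unlicensed consonant becomes the onset of a new syllable: /t/ → /tu/, /ʒ/ → /ʒɔ/, /v/ → /vɔ/, /z/ → /zɔ/.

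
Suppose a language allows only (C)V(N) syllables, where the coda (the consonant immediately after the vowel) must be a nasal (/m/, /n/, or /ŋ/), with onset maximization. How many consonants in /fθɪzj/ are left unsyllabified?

The consonants /f/, /z/, /j/ cannot be parsed into a legal (C)V(N) syllable (only a nasal (/m/, /n/, or /ŋ/) is licensed in coda position; onsets are limited to one consonant).

3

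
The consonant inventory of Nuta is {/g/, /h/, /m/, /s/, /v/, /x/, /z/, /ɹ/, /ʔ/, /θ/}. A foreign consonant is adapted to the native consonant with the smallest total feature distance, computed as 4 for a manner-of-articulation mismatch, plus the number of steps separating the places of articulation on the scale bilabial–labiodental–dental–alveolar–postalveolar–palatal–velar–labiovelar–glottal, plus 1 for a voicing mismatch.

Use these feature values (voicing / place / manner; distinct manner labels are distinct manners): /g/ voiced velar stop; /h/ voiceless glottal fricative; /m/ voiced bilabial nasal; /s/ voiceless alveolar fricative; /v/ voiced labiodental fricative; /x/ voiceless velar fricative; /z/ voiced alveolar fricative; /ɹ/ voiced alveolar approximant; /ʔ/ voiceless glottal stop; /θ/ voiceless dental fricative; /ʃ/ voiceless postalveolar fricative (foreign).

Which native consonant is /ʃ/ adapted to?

s

/s/ is closest: same manner (fricative), place distance 1 (postalveolar→alveolar), same voicing; total 1. Next closest is /x/ at distance 2.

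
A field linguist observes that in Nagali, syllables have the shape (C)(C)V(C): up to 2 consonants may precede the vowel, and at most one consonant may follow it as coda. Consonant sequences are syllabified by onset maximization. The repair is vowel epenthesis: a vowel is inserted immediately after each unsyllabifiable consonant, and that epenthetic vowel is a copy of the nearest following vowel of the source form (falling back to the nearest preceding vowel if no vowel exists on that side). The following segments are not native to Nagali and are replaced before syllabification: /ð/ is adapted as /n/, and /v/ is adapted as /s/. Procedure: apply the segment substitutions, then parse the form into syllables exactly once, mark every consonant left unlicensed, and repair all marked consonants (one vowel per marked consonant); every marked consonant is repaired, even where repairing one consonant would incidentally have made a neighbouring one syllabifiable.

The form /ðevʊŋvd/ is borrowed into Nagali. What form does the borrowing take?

nesʊŋsʊdʊ

Substitution: /ð/ → /n/, /v/ → /s/, giving /nesʊŋsd/.
Under (C)(C)V(C), the unsyllabifiable consonants are /s/, /d/ (at most one coda consonant is licensed; onsets may contain at most 2 consonants).
Each unlicensed consonant becomes the onset of a new syllable: /s/ → /sʊ/, /d/ → /dʊ/.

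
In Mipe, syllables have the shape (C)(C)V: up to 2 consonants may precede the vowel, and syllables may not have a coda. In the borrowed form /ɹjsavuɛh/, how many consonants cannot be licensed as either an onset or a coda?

2

Syllabifying with onset maximization leaves /ɹ/, /h/ stranded (no codas are permitted; onsets may contain at most 2 consonants).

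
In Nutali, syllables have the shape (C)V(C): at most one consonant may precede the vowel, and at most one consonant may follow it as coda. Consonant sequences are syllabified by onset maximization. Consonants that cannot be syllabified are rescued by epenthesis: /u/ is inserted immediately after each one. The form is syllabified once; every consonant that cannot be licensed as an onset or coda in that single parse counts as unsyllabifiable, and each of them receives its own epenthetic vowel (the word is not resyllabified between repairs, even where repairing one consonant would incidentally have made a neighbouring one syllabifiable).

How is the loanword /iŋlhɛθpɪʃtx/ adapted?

Syllabifying with onset maximization leaves /l/, /t/, /x/ stranded (at most one coda consonant is licensed; onsets are limited to one consonant).
Inserting the epenthetic vowel yields /l/ → /lu/, /t/ → /tu/, /x/ → /xu/.

iŋluhɛθpɪʃtuxu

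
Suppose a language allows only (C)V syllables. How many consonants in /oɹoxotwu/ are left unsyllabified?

Under (C)V, the unsyllabifiable consonants are /t/ (no codas are permitted; onsets are limited to one consonant).

1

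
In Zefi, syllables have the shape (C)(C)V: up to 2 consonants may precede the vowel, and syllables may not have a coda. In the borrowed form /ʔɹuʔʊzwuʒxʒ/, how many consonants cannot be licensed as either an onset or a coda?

3

Syllabifying with onset maximization leaves /ʒ/, /x/, /ʒ/ stranded (no codas are permitted; onsets may contain at most 2 consonants).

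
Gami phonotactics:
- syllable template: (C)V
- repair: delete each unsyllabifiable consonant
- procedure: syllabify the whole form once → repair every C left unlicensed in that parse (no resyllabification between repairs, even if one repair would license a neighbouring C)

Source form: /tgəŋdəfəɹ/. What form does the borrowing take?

gədəfə

Syllabifying with onset maximization leaves /t/, /ŋ/, /ɹ/ stranded (no codas are permitted; onsets are limited to one consonant).
Each unlicensed consonant is deleted: /t/, /ŋ/, /ɹ/.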